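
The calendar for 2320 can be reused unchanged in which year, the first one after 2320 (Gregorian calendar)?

2348

Two years share a calendar iff Jan 1 falls on the same weekday and both are leap or both are common. 2320: Jan 1 is Thursday, leap year.
2321: Jan 1 Saturday, common
2322: Jan 1 Sunday, common
2323: Jan 1 Monday, common
2324: Jan 1 Tuesday, leap
2325: Jan 1 Thursday, common
2326: Jan 1 Friday, common
2327: Jan 1 Saturday, common
2328: Jan 1 Sunday, leap
2329: Jan 1 Tuesday, common
2330: Jan 1 Wednesday, common
2331: Jan 1 Thursday, common
2332: Jan 1 Friday, leap
2333: Jan 1 Sunday, common
2334: Jan 1 Monday, common
2335: Jan 1 Tuesday, common
2336: Jan 1 Wednesday, leap
2337: Jan 1 Friday, common
2338: Jan 1 Saturday, common
2339: Jan 1 Sunday, common
2340: Jan 1 Monday, leap
2341: Jan 1 Wednesday, common
2342: Jan 1 Thursday, common
2343: Jan 1 Friday, common
2344: Jan 1 Saturday, leap
2345: Jan 1 Monday, common
2346: Jan 1 Tuesday, common
2347: Jan 1 Wednesday, common
2348: Jan 1 Thursday, leap
2348 matches on both conditions.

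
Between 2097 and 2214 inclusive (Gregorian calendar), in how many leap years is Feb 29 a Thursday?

3

Leap years in 2097–2214: 27 of them.
Feb 29 weekday advances by 5 (mod 7) from one leap year to the next four years later (or differs when a century non-leap intervenes).
Leap-day weekdays: 2104:Fri 2108:Wed 2112:Mon 2116:Sat 2120:Thu✓ 2124:Tue 2128:Sun 2132:Fri 2136:Wed 2140:Mon 2144:Sat 2148:Thu✓ 2152:Tue 2156:Sun 2160:Fri 2164:Wed 2168:Mon 2172:Sat 2176:Thu✓ 2180:Tue 2184:Sun 2188:Fri 2192:Wed 2196:Mon 2204:Wed 2208:Mon 2212:Sat
Thursday: 2120, 2148, 2176 → 3.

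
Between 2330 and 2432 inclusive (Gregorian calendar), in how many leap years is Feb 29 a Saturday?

4

Leap years in 2330–2432: 26 of them.
Feb 29 weekday advances by 5 (mod 7) from one leap year to the next four years later (or differs when a century non-leap intervenes).
Leap-day weekdays: 2332:Mon 2336:Sat✓ 2340:Thu 2344:Tue 2348:Sun 2352:Fri 2356:Wed 2360:Mon 2364:Sat✓ 2368:Thu 2372:Tue 2376:Sun 2380:Fri 2384:Wed 2388:Mon 2392:Sat✓ 2396:Thu 2400:Tue 2404:Sun 2408:Fri 2412:Wed 2416:Mon 2420:Sat✓ 2424:Thu 2428:Tue 2432:Sun
Saturday: 2336, 2364, 2392, 2420 → 4.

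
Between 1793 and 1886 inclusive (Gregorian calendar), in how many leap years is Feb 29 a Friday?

Leap years in 1793–1886: 22 of them.
Feb 29 weekday advances by 5 (mod 7) from one leap year to the next four years later (or differs when a century non-leap intervenes).
Leap-day weekdays: 1796:Mon 1804:Wed 1808:Mon 1812:Sat 1816:Thu 1820:Tue 1824:Sun 1828:Fri✓ 1832:Wed 1836:Mon 1840:Sat 1844:Thu 1848:Tue 1852:Sun 1856:Fri✓ 1860:Wed 1864:Mon 1868:Sat 1872:Thu 1876:Tue 1880:Sun 1884:Fri✓
Friday: 1828, 1856, 1884 → 3.

3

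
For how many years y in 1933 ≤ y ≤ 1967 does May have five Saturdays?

14

May has 31 days; it has five Saturdays when Saturday falls among the first (month-length − 28) days — i.e. when May 1 is one of Saturday/Friday/Thursday.
May 1 by year: 1933:Mon 1934:Tue 1935:Wed 1936:Fri✓ 1937:Sat✓ 1938:Sun 1939:Mon 1940:Wed 1941:Thu✓ 1942:Fri✓ 1943:Sat✓ 1944:Mon 1945:Tue 1946:Wed 1947:Thu✓ …(5 more)… 1953:Fri✓ 1954:Sat✓ 1955:Sun 1956:Tue 1957:Wed 1958:Thu✓ 1959:Fri✓ 1960:Sun 1961:Mon 1962:Tue 1963:Wed 1964:Fri✓ 1965:Sat✓ 1966:Sun 1967:Mon
Years with five Saturdays: 1936, 1937, 1941, 1942, 1943, 1947, 1948, 1952, 1953, 1954, 1958, 1959, 1964, 1965 → 14.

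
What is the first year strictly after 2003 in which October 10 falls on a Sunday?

2004

From one year to the next, a fixed date's weekday advances by 1, or by 2 when a Feb 29 lies between the two dates.
2003: October 10 is Friday.
2004: Sunday (+2)
October 10 falls on a Sunday in 2004.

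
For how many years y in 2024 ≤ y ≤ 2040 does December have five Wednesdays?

8

December has 31 days; it has five Wednesdays when Wednesday falls among the first (month-length − 28) days — i.e. when December 1 is one of Wednesday/Tuesday/Monday.
December 1 by year: 2024:Sun 2025:Mon✓ 2026:Tue✓ 2027:Wed✓ 2028:Fri 2029:Sat 2030:Sun 2031:Mon✓ 2032:Wed✓ 2033:Thu 2034:Fri 2035:Sat 2036:Mon✓ 2037:Tue✓ 2038:Wed✓ 2039:Thu 2040:Sat
Years with five Wednesdays: 2025, 2026, 2027, 2031, 2032, 2036, 2037, 2038 → 8.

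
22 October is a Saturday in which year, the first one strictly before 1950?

1949

From one year to the next, a fixed date's weekday advances by 1, or by 2 when a Feb 29 lies between the two dates.
1950: October 22 is Sunday.
1949: Saturday (−1)
22 October falls on a Saturday in 1949.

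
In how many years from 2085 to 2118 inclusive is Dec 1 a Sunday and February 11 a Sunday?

0

Check each year's weekday for Dec 1 and February 11:
  2085: Sat/Sun  2086: Sun/Mon  2087: Mon/Tue  2088: Wed/Wed  2089: Thu/Fri  2090: Fri/Sat  2091: Sat/Sun  2092: Mon/Mon  2093: Tue/Wed  2094: Wed/Thu  2095: Thu/Fri  2096: Sat/Sat  2097: Sun/Mon  2098: Mon/Tue  …(6 more)…  2105: Tue/Wed  2106: Wed/Thu  2107: Thu/Fri  2108: Sat/Sat  2109: Sun/Mon  2110: Mon/Tue  2111: Tue/Wed  2112: Thu/Thu  2113: Fri/Sat  2114: Sat/Sun  2115: Sun/Mon  2116: Tue/Tue  2117: Wed/Thu  2118: Thu/Fri
Both conditions hold in: no year — 0.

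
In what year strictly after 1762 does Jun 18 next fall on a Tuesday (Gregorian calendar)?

From one year to the next, a fixed date's weekday advances by 1, or by 2 when a Feb 29 lies between the two dates.
1762: June 18 is Friday.
1763: Saturday (+1)
1764: Monday (+2)
1765: Tuesday (+1)
Jun 18 falls on a Tuesday in 1765.

1765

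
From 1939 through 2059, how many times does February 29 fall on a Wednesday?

Leap years in 1939–2059: 30 of them.
Feb 29 weekday advances by 5 (mod 7) from one leap year to the next four years later (or differs when a century non-leap intervenes).
Leap-day weekdays: 1940:Thu 1944:Tue 1948:Sun 1952:Fri 1956:Wed✓ 1960:Mon 1964:Sat 1968:Thu 1972:Tue 1976:Sun 1980:Fri 1984:Wed✓ 1988:Mon …(4 more)… 2008:Fri 2012:Wed✓ 2016:Mon 2020:Sat 2024:Thu 2028:Tue 2032:Sun 2036:Fri 2040:Wed✓ 2044:Mon 2048:Sat 2052:Thu 2056:Tue
Wednesday: 1956, 1984, 2012, 2040 → 4.

4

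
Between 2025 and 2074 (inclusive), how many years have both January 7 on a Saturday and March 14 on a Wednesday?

Check each year's weekday for January 7 and March 14:
  2025: Tue/Fri  2026: Wed/Sat  2027: Thu/Sun  2028: Fri/Tue  2029: Sun/Wed  2030: Mon/Thu  2031: Tue/Fri  2032: Wed/Sun  2033: Fri/Mon  2034: Sat/Tue  2035: Sun/Wed  2036: Mon/Fri  2037: Wed/Sat  2038: Thu/Sun  …(22 more)…  2061: Fri/Mon  2062: Sat/Tue  2063: Sun/Wed  2064: Mon/Fri  2065: Wed/Sat  2066: Thu/Sun  2067: Fri/Mon  2068: Sat/Wed ✓  2069: Mon/Thu  2070: Tue/Fri  2071: Wed/Sat  2072: Thu/Mon  2073: Sat/Tue  2074: Sun/Wed
Both conditions hold in: 2040, 2068 — 2.

2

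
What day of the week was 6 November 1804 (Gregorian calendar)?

Tuesday

January 1, 1804 is a Sunday.
November 6 is day 311 of the year, i.e. 310 days after Jan 1.
310 mod 7 = 2, so advance 2 weekdays from Sunday: Tuesday.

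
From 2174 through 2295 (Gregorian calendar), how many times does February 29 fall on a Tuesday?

Leap years in 2174–2295: 29 of them.
Feb 29 weekday advances by 5 (mod 7) from one leap year to the next four years later (or differs when a century non-leap intervenes).
Leap-day weekdays: 2176:Thu 2180:Tue✓ 2184:Sun 2188:Fri 2192:Wed 2196:Mon 2204:Wed 2208:Mon 2212:Sat 2216:Thu 2220:Tue✓ 2224:Sun 2228:Fri …(3 more)… 2244:Thu 2248:Tue✓ 2252:Sun 2256:Fri 2260:Wed 2264:Mon 2268:Sat 2272:Thu 2276:Tue✓ 2280:Sun 2284:Fri 2288:Wed 2292:Mon
Tuesday: 2180, 2220, 2248, 2276 → 4.

4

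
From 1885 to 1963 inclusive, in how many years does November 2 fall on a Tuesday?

Track November 2's weekday year by year (advancing +1, or +2 across a Feb 29):
  1885: Mon  1886: Tue (+1) ✓  1887: Wed (+1)  1888: Fri (+2)  1889: Sat (+1)
  1890: Sun (+1)  1891: Mon (+1)  1892: Wed (+2)  1893: Thu (+1)  1894: Fri (+1)
  1895: Sat (+1)  1896: Mon (+2)  1897: Tue (+1) ✓  1898: Wed (+1)  … (51 more years) …
  1950: Thu (+1)  1951: Fri (+1)  1952: Sun (+2)  1953: Mon (+1)  1954: Tue (+1) ✓
  1955: Wed (+1)  1956: Fri (+2)  1957: Sat (+1)  1958: Sun (+1)  1959: Mon (+1)
  1960: Wed (+2)  1961: Thu (+1)  1962: Fri (+1)  1963: Sat (+1)
Tuesday years: 1886, 1897, 1909, 1915, 1920, 1926, 1937, 1943, 1948, 1954 — 10 in total.

10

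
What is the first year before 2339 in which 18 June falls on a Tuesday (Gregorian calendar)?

From one year to the next, a fixed date's weekday advances by 1, or by 2 when a Feb 29 lies between the two dates.
2339: June 18 is Sunday.
2338: Saturday (−1)
2337: Friday (−1)
2336: Thursday (−1)
2335: Tuesday (−2)
18 June falls on a Tuesday in 2335.

2335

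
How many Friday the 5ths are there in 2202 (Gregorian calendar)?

3

Check the 5th of each month of 2202: Jan 5: Tue, Feb 5: Fri, Mar 5: Fri, Apr 5: Mon, May 5: Wed, Jun 5: Sat, Jul 5: Mon, Aug 5: Thu, Sep 5: Sun, Oct 5: Tue, Nov 5: Fri, Dec 5: Sun.
Friday occurs in February, March, November — 3 months.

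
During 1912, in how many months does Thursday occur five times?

4

A month of length L has five Thursdays iff its first Thursday is on day ≤ L−28 (so day 1–3 in a 31-day month, 1–2 in a 30-day month, day 1 in a leap February).
Checking each month of 1912: Jan starts Mon (31d); Feb starts Thu (29d) ✓; Mar starts Fri (31d); Apr starts Mon (30d); May starts Wed (31d) ✓; Jun starts Sat (30d); Jul starts Mon (31d); Aug starts Thu (31d) ✓; Sep starts Sun (30d); Oct starts Tue (31d) ✓; Nov starts Fri (30d); Dec starts Sun (31d).
Five-Thursday months: February, May, August, October → 4.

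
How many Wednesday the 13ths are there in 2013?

Check the 13th of each month of 2013: Jan 13: Sun, Feb 13: Wed, Mar 13: Wed, Apr 13: Sat, May 13: Mon, Jun 13: Thu, Jul 13: Sat, Aug 13: Tue, Sep 13: Fri, Oct 13: Sun, Nov 13: Wed, Dec 13: Fri.
Wednesday occurs in February, March, November — 3 months.

3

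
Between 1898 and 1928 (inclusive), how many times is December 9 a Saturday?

Track December 9's weekday year by year (advancing +1, or +2 across a Feb 29):
  1898: Fri  1899: Sat (+1) ✓  1900: Sun (+1)  1901: Mon (+1)  1902: Tue (+1)
  1903: Wed (+1)  1904: Fri (+2)  1905: Sat (+1) ✓  1906: Sun (+1)  1907: Mon (+1)
  1908: Wed (+2)  1909: Thu (+1)  1910: Fri (+1)  1911: Sat (+1) ✓  … (3 more years) …
  1915: Thu (+1)  1916: Sat (+2) ✓  1917: Sun (+1)  1918: Mon (+1)  1919: Tue (+1)
  1920: Thu (+2)  1921: Fri (+1)  1922: Sat (+1) ✓  1923: Sun (+1)  1924: Tue (+2)
  1925: Wed (+1)  1926: Thu (+1)  1927: Fri (+1)  1928: Sun (+2)
Saturday years: 1899, 1905, 1911, 1916, 1922 — 5 in total.

5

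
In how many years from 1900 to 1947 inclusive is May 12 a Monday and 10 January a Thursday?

Check each year's weekday for May 12 and 10 January:
  1900: Sat/Wed  1901: Sun/Thu  1902: Mon/Fri  1903: Tue/Sat  1904: Thu/Sun  1905: Fri/Tue  1906: Sat/Wed  1907: Sun/Thu  1908: Tue/Fri  1909: Wed/Sun  1910: Thu/Mon  1911: Fri/Tue  1912: Sun/Wed  1913: Mon/Fri  …(20 more)…  1934: Sat/Wed  1935: Sun/Thu  1936: Tue/Fri  1937: Wed/Sun  1938: Thu/Mon  1939: Fri/Tue  1940: Sun/Wed  1941: Mon/Fri  1942: Tue/Sat  1943: Wed/Sun  1944: Fri/Mon  1945: Sat/Wed  1946: Sun/Thu  1947: Mon/Fri
Both conditions hold in: 1924 — 1.

1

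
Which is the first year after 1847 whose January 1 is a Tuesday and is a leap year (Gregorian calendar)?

1856

Jan 1 advances by 2 weekdays after a leap year and by 1 after a common year.
1847: Jan 1 is Friday.
1848: Saturday (leap)
1849: Monday
1850: Tuesday
1851: Wednesday
1852: Thursday (leap)
1853: Saturday
1854: Sunday
1855: Monday
1856: Tuesday (leap)
1856 begins on a Tuesday and is a leap year.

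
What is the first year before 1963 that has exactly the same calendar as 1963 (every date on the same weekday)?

Two years share a calendar iff Jan 1 falls on the same weekday and both are leap or both are common. 1963: Jan 1 is Tuesday, common year.
1962: Jan 1 Monday, common
1961: Jan 1 Sunday, common
1960: Jan 1 Friday, leap
1959: Jan 1 Thursday, common
1958: Jan 1 Wednesday, common
1957: Jan 1 Tuesday, common
1957 matches on both conditions.

1957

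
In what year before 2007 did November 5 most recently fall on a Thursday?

From one year to the next, a fixed date's weekday advances by 1, or by 2 when a Feb 29 lies between the two dates.
2007: November 5 is Monday.
2006: Sunday (−1)
2005: Saturday (−1)
2004: Friday (−1)
2003: Wednesday (−2)
2002: Tuesday (−1)
2001: Monday (−1)
2000: Sunday (−1)
1999: Friday (−2)
1998: Thursday (−1)
November 5 falls on a Thursday in 1998.

1998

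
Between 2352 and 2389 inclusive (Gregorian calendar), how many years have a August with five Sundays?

17

August has 31 days; it has five Sundays when Sunday falls among the first (month-length − 28) days — i.e. when August 1 is one of Sunday/Saturday/Friday.
August 1 by year: 2352:Fri✓ 2353:Sat✓ 2354:Sun✓ 2355:Mon 2356:Wed 2357:Thu 2358:Fri✓ 2359:Sat✓ 2360:Mon 2361:Tue 2362:Wed 2363:Thu 2364:Sat✓ 2365:Sun✓ 2366:Mon …(8 more)… 2375:Fri✓ 2376:Sun✓ 2377:Mon 2378:Tue 2379:Wed 2380:Fri✓ 2381:Sat✓ 2382:Sun✓ 2383:Mon 2384:Wed 2385:Thu 2386:Fri✓ 2387:Sat✓ 2388:Mon 2389:Tue
Years with five Sundays: 2352, 2353, 2354, 2358, 2359, 2364, 2365, 2369, 2370, 2371, 2375, 2376, 2380, 2381, 2382, 2386, 2387 → 17.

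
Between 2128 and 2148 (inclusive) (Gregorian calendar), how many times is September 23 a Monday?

Track September 23's weekday year by year (advancing +1, or +2 across a Feb 29):
  2128: Thu  2129: Fri (+1)  2130: Sat (+1)  2131: Sun (+1)  2132: Tue (+2)
  2133: Wed (+1)  2134: Thu (+1)  2135: Fri (+1)  2136: Sun (+2)  2137: Mon (+1) ✓
  2138: Tue (+1)  2139: Wed (+1)  2140: Fri (+2)  2141: Sat (+1)  2142: Sun (+1)
  2143: Mon (+1) ✓  2144: Wed (+2)  2145: Thu (+1)  2146: Fri (+1)  2147: Sat (+1)
  2148: Mon (+2) ✓
Monday years: 2137, 2143, 2148 — 3 in total.

3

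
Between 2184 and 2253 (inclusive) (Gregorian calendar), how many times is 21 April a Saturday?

Track 21 April's weekday year by year (advancing +1, or +2 across a Feb 29):
  2184: Wed  2185: Thu (+1)  2186: Fri (+1)  2187: Sat (+1) ✓  2188: Mon (+2)
  2189: Tue (+1)  2190: Wed (+1)  2191: Thu (+1)  2192: Sat (+2) ✓  2193: Sun (+1)
  2194: Mon (+1)  2195: Tue (+1)  2196: Thu (+2)  2197: Fri (+1)  … (42 more years) …
  2240: Tue (+2)  2241: Wed (+1)  2242: Thu (+1)  2243: Fri (+1)  2244: Sun (+2)
  2245: Mon (+1)  2246: Tue (+1)  2247: Wed (+1)  2248: Fri (+2)  2249: Sat (+1) ✓
  2250: Sun (+1)  2251: Mon (+1)  2252: Wed (+2)  2253: Thu (+1)
Saturday years: 2187, 2192, 2198, 2204, 2210, 2221, 2227, 2232, 2238, 2249 — 10 in total.

10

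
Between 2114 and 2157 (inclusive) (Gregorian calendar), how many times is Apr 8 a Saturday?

6

Track Apr 8's weekday year by year (advancing +1, or +2 across a Feb 29):
  2114: Sun  2115: Mon (+1)  2116: Wed (+2)  2117: Thu (+1)  2118: Fri (+1)
  2119: Sat (+1) ✓  2120: Mon (+2)  2121: Tue (+1)  2122: Wed (+1)  2123: Thu (+1)
  2124: Sat (+2) ✓  2125: Sun (+1)  2126: Mon (+1)  2127: Tue (+1)  … (16 more years) …
  2144: Wed (+2)  2145: Thu (+1)  2146: Fri (+1)  2147: Sat (+1) ✓  2148: Mon (+2)
  2149: Tue (+1)  2150: Wed (+1)  2151: Thu (+1)  2152: Sat (+2) ✓  2153: Sun (+1)
  2154: Mon (+1)  2155: Tue (+1)  2156: Thu (+2)  2157: Fri (+1)
Saturday years: 2119, 2124, 2130, 2141, 2147, 2152 — 6 in total.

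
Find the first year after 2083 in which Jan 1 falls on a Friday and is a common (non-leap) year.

Jan 1 advances by 2 weekdays after a leap year and by 1 after a common year.
2083: Jan 1 is Friday.
2084: Saturday (leap)
2085: Monday
2086: Tuesday
2087: Wednesday
2088: Thursday (leap)
2089: Saturday
2090: Sunday
2091: Monday
2092: Tuesday (leap)
2093: Thursday
2094: Friday
2094 begins on a Friday and is a common year.

2094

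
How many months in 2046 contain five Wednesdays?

A month of length L has five Wednesdays iff its first Wednesday is on day ≤ L−28 (so day 1–3 in a 31-day month, 1–2 in a 30-day month, day 1 in a leap February).
Checking each month of 2046: Jan starts Mon (31d) ✓; Feb starts Thu (28d); Mar starts Thu (31d); Apr starts Sun (30d); May starts Tue (31d) ✓; Jun starts Fri (30d); Jul starts Sun (31d); Aug starts Wed (31d) ✓; Sep starts Sat (30d); Oct starts Mon (31d) ✓; Nov starts Thu (30d); Dec starts Sat (31d).
Five-Wednesday months: January, May, August, October → 4.

4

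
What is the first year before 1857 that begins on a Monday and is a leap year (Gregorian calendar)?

1844

Jan 1 advances by 2 weekdays after a leap year and by 1 after a common year.
1857: Jan 1 is Thursday.
1856: Tuesday (leap)
1855: Monday
1854: Sunday
1853: Saturday
1852: Thursday (leap)
1851: Wednesday
1850: Tuesday
1849: Monday
1848: Saturday (leap)
1847: Friday
1846: Thursday
1845: Wednesday
1844: Monday (leap)
1844 begins on a Monday and is a leap year.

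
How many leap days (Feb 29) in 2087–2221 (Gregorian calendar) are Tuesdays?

4

Leap years in 2087–2221: 32 of them.
Feb 29 weekday advances by 5 (mod 7) from one leap year to the next four years later (or differs when a century non-leap intervenes).
Leap-day weekdays: 2088:Sun 2092:Fri 2096:Wed 2104:Fri 2108:Wed 2112:Mon 2116:Sat 2120:Thu 2124:Tue✓ 2128:Sun 2132:Fri 2136:Wed 2140:Mon …(6 more)… 2168:Mon 2172:Sat 2176:Thu 2180:Tue✓ 2184:Sun 2188:Fri 2192:Wed 2196:Mon 2204:Wed 2208:Mon 2212:Sat 2216:Thu 2220:Tue✓
Tuesday: 2124, 2152, 2180, 2220 → 4.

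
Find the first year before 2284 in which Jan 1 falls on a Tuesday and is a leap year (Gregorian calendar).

Jan 1 advances by 2 weekdays after a leap year and by 1 after a common year.
2284: Jan 1 is Tuesday (leap).
2283: Monday
2282: Sunday
2281: Saturday
2280: Thursday (leap)
2279: Wednesday
2278: Tuesday
2277: Monday
2276: Saturday (leap)
2275: Friday
2274: Thursday
2273: Wednesday
2272: Monday (leap)
2271: Sunday
2270: Saturday
2269: Friday
2268: Wednesday (leap)
2267: Tuesday
2266: Monday
2265: Sunday
2264: Friday (leap)
2263: Thursday
2262: Wednesday
2261: Tuesday
2260: Sunday (leap)
2259: Saturday
2258: Friday
2257: Thursday
2256: Tuesday (leap)
2256 begins on a Tuesday and is a leap year.

2256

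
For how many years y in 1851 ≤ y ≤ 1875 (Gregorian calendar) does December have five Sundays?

9

December has 31 days; it has five Sundays when Sunday falls among the first (month-length − 28) days — i.e. when December 1 is one of Sunday/Saturday/Friday.
December 1 by year: 1851:Mon 1852:Wed 1853:Thu 1854:Fri✓ 1855:Sat✓ 1856:Mon 1857:Tue 1858:Wed 1859:Thu 1860:Sat✓ 1861:Sun✓ 1862:Mon 1863:Tue 1864:Thu 1865:Fri✓ 1866:Sat✓ 1867:Sun✓ 1868:Tue 1869:Wed 1870:Thu 1871:Fri✓ 1872:Sun✓ 1873:Mon 1874:Tue 1875:Wed
Years with five Sundays: 1854, 1855, 1860, 1861, 1865, 1866, 1867, 1871, 1872 → 9.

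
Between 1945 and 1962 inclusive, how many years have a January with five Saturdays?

January has 31 days; it has five Saturdays when Saturday falls among the first (month-length − 28) days — i.e. when January 1 is one of Saturday/Friday/Thursday.
January 1 by year: 1945:Mon 1946:Tue 1947:Wed 1948:Thu✓ 1949:Sat✓ 1950:Sun 1951:Mon 1952:Tue 1953:Thu✓ 1954:Fri✓ 1955:Sat✓ 1956:Sun 1957:Tue 1958:Wed 1959:Thu✓ 1960:Fri✓ 1961:Sun 1962:Mon
Years with five Saturdays: 1948, 1949, 1953, 1954, 1955, 1959, 1960 → 7.

7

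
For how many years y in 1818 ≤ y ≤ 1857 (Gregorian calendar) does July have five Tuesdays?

July has 31 days; it has five Tuesdays when Tuesday falls among the first (month-length − 28) days — i.e. when July 1 is one of Tuesday/Monday/Sunday.
July 1 by year: 1818:Wed 1819:Thu 1820:Sat 1821:Sun✓ 1822:Mon✓ 1823:Tue✓ 1824:Thu 1825:Fri 1826:Sat 1827:Sun✓ 1828:Tue✓ 1829:Wed 1830:Thu 1831:Fri 1832:Sun✓ …(10 more)… 1843:Sat 1844:Mon✓ 1845:Tue✓ 1846:Wed 1847:Thu 1848:Sat 1849:Sun✓ 1850:Mon✓ 1851:Tue✓ 1852:Thu 1853:Fri 1854:Sat 1855:Sun✓ 1856:Tue✓ 1857:Wed
Years with five Tuesdays: 1821, 1822, 1823, 1827, 1828, 1832, 1833, 1834, 1838, 1839, 1844, 1845, 1849, 1850, 1851, 1855, 1856 → 17.

17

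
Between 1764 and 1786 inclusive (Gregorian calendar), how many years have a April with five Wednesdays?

April has 30 days; it has five Wednesdays when Wednesday falls among the first (month-length − 28) days — i.e. when April 1 is one of Wednesday/Tuesday.
April 1 by year: 1764:Sun 1765:Mon 1766:Tue✓ 1767:Wed✓ 1768:Fri 1769:Sat 1770:Sun 1771:Mon 1772:Wed✓ 1773:Thu 1774:Fri 1775:Sat 1776:Mon 1777:Tue✓ 1778:Wed✓ 1779:Thu 1780:Sat 1781:Sun 1782:Mon 1783:Tue✓ 1784:Thu 1785:Fri 1786:Sat
Years with five Wednesdays: 1766, 1767, 1772, 1777, 1778, 1783 → 6.

6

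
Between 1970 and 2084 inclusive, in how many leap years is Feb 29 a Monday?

Leap years in 1970–2084: 29 of them.
Feb 29 weekday advances by 5 (mod 7) from one leap year to the next four years later (or differs when a century non-leap intervenes).
Leap-day weekdays: 1972:Tue 1976:Sun 1980:Fri 1984:Wed 1988:Mon✓ 1992:Sat 1996:Thu 2000:Tue 2004:Sun 2008:Fri 2012:Wed 2016:Mon✓ 2020:Sat …(3 more)… 2036:Fri 2040:Wed 2044:Mon✓ 2048:Sat 2052:Thu 2056:Tue 2060:Sun 2064:Fri 2068:Wed 2072:Mon✓ 2076:Sat 2080:Thu 2084:Tue
Monday: 1988, 2016, 2044, 2072 → 4.

4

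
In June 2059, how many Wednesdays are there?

4

June 2059 has 30 days and begins on Sunday.
The first Wednesday is June 4.
Wednesdays fall on 4, 11, 18, 25 — that's 4.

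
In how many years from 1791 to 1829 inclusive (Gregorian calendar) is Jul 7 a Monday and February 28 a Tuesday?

0

Check each year's weekday for Jul 7 and February 28:
  1791: Thu/Mon  1792: Sat/Tue  1793: Sun/Thu  1794: Mon/Fri  1795: Tue/Sat  1796: Thu/Sun  1797: Fri/Tue  1798: Sat/Wed  1799: Sun/Thu  1800: Mon/Fri  1801: Tue/Sat  1802: Wed/Sun  1803: Thu/Mon  1804: Sat/Tue  …(11 more)…  1816: Sun/Wed  1817: Mon/Fri  1818: Tue/Sat  1819: Wed/Sun  1820: Fri/Mon  1821: Sat/Wed  1822: Sun/Thu  1823: Mon/Fri  1824: Wed/Sat  1825: Thu/Mon  1826: Fri/Tue  1827: Sat/Wed  1828: Mon/Thu  1829: Tue/Sat
Both conditions hold in: no year — 0.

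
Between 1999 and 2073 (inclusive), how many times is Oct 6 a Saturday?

Track Oct 6's weekday year by year (advancing +1, or +2 across a Feb 29):
  1999: Wed  2000: Fri (+2)  2001: Sat (+1) ✓  2002: Sun (+1)  2003: Mon (+1)
  2004: Wed (+2)  2005: Thu (+1)  2006: Fri (+1)  2007: Sat (+1) ✓  2008: Mon (+2)
  2009: Tue (+1)  2010: Wed (+1)  2011: Thu (+1)  2012: Sat (+2) ✓  … (47 more years) …
  2060: Wed (+2)  2061: Thu (+1)  2062: Fri (+1)  2063: Sat (+1) ✓  2064: Mon (+2)
  2065: Tue (+1)  2066: Wed (+1)  2067: Thu (+1)  2068: Sat (+2) ✓  2069: Sun (+1)
  2070: Mon (+1)  2071: Tue (+1)  2072: Thu (+2)  2073: Fri (+1)
Saturday years: 2001, 2007, 2012, 2018, 2029, 2035, 2040, 2046, 2057, 2063, 2068 — 11 in total.

11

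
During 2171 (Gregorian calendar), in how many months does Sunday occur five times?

A month of length L has five Sundays iff its first Sunday is on day ≤ L−28 (so day 1–3 in a 31-day month, 1–2 in a 30-day month, day 1 in a leap February).
Checking each month of 2171: Jan starts Tue (31d); Feb starts Fri (28d); Mar starts Fri (31d) ✓; Apr starts Mon (30d); May starts Wed (31d); Jun starts Sat (30d) ✓; Jul starts Mon (31d); Aug starts Thu (31d); Sep starts Sun (30d) ✓; Oct starts Tue (31d); Nov starts Fri (30d); Dec starts Sun (31d) ✓.
Five-Sunday months: March, June, September, December → 4.

4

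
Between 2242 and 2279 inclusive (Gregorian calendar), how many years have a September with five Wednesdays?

10

September has 30 days; it has five Wednesdays when Wednesday falls among the first (month-length − 28) days — i.e. when September 1 is one of Wednesday/Tuesday.
September 1 by year: 2242:Thu 2243:Fri 2244:Sun 2245:Mon 2246:Tue✓ 2247:Wed✓ 2248:Fri 2249:Sat 2250:Sun 2251:Mon 2252:Wed✓ 2253:Thu 2254:Fri 2255:Sat 2256:Mon …(8 more)… 2265:Fri 2266:Sat 2267:Sun 2268:Tue✓ 2269:Wed✓ 2270:Thu 2271:Fri 2272:Sun 2273:Mon 2274:Tue✓ 2275:Wed✓ 2276:Fri 2277:Sat 2278:Sun 2279:Mon
Years with five Wednesdays: 2246, 2247, 2252, 2257, 2258, 2263, 2268, 2269, 2274, 2275 → 10.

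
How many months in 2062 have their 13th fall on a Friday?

2

Check the 13th of each month of 2062: Jan 13: Fri, Feb 13: Mon, Mar 13: Mon, Apr 13: Thu, May 13: Sat, Jun 13: Tue, Jul 13: Thu, Aug 13: Sun, Sep 13: Wed, Oct 13: Fri, Nov 13: Mon, Dec 13: Wed.
Friday occurs in January, October — 2 months.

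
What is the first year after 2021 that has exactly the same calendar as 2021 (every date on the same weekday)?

Two years share a calendar iff Jan 1 falls on the same weekday and both are leap or both are common. 2021: Jan 1 is Friday, common year.
2022: Jan 1 Saturday, common
2023: Jan 1 Sunday, common
2024: Jan 1 Monday, leap
2025: Jan 1 Wednesday, common
2026: Jan 1 Thursday, common
2027: Jan 1 Friday, common
2027 matches on both conditions.

2027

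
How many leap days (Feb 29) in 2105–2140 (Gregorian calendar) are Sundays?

Leap years in 2105–2140: 9 of them.
Feb 29 weekday advances by 5 (mod 7) from one leap year to the next four years later (or differs when a century non-leap intervenes).
Leap-day weekdays: 2108:Wed 2112:Mon 2116:Sat 2120:Thu 2124:Tue 2128:Sun✓ 2132:Fri 2136:Wed 2140:Mon
Sunday: 2128 → 1.

1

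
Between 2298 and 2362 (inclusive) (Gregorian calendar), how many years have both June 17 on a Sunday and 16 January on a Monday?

2

Check each year's weekday for June 17 and 16 January:
  2298: Fri/Sun  2299: Sat/Mon  2300: Sun/Tue  2301: Mon/Wed  2302: Tue/Thu  2303: Wed/Fri  2304: Fri/Sat  2305: Sat/Mon  2306: Sun/Tue  2307: Mon/Wed  2308: Wed/Thu  2309: Thu/Sat  2310: Fri/Sun  2311: Sat/Mon  …(37 more)…  2349: Fri/Sun  2350: Sat/Mon  2351: Sun/Tue  2352: Tue/Wed  2353: Wed/Fri  2354: Thu/Sat  2355: Fri/Sun  2356: Sun/Mon ✓  2357: Mon/Wed  2358: Tue/Thu  2359: Wed/Fri  2360: Fri/Sat  2361: Sat/Mon  2362: Sun/Tue
Both conditions hold in: 2328, 2356 — 2.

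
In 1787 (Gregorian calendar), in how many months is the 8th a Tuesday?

Check the 8th of each month of 1787: Jan 8: Mon, Feb 8: Thu, Mar 8: Thu, Apr 8: Sun, May 8: Tue, Jun 8: Fri, Jul 8: Sun, Aug 8: Wed, Sep 8: Sat, Oct 8: Mon, Nov 8: Thu, Dec 8: Sat.
Tuesday occurs in May — 1 month.

1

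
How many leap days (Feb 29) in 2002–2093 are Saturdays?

Leap years in 2002–2093: 23 of them.
Feb 29 weekday advances by 5 (mod 7) from one leap year to the next four years later (or differs when a century non-leap intervenes).
Leap-day weekdays: 2004:Sun 2008:Fri 2012:Wed 2016:Mon 2020:Sat✓ 2024:Thu 2028:Tue 2032:Sun 2036:Fri 2040:Wed 2044:Mon 2048:Sat✓ 2052:Thu 2056:Tue 2060:Sun 2064:Fri 2068:Wed 2072:Mon 2076:Sat✓ 2080:Thu 2084:Tue 2088:Sun 2092:Fri
Saturday: 2020, 2048, 2076 → 3.

3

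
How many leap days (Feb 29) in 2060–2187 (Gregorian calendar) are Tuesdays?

Leap years in 2060–2187: 31 of them.
Feb 29 weekday advances by 5 (mod 7) from one leap year to the next four years later (or differs when a century non-leap intervenes).
Leap-day weekdays: 2060:Sun 2064:Fri 2068:Wed 2072:Mon 2076:Sat 2080:Thu 2084:Tue✓ 2088:Sun 2092:Fri 2096:Wed 2104:Fri 2108:Wed 2112:Mon …(5 more)… 2136:Wed 2140:Mon 2144:Sat 2148:Thu 2152:Tue✓ 2156:Sun 2160:Fri 2164:Wed 2168:Mon 2172:Sat 2176:Thu 2180:Tue✓ 2184:Sun
Tuesday: 2084, 2124, 2152, 2180 → 4.

4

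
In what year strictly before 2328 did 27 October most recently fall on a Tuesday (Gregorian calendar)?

2325

From one year to the next, a fixed date's weekday advances by 1, or by 2 when a Feb 29 lies between the two dates.
2328: October 27 is Saturday.
2327: Thursday (−2)
2326: Wednesday (−1)
2325: Tuesday (−1)
27 October falls on a Tuesday in 2325.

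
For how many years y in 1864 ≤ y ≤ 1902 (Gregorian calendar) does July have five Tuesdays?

17

July has 31 days; it has five Tuesdays when Tuesday falls among the first (month-length − 28) days — i.e. when July 1 is one of Tuesday/Monday/Sunday.
July 1 by year: 1864:Fri 1865:Sat 1866:Sun✓ 1867:Mon✓ 1868:Wed 1869:Thu 1870:Fri 1871:Sat 1872:Mon✓ 1873:Tue✓ 1874:Wed 1875:Thu 1876:Sat 1877:Sun✓ 1878:Mon✓ …(9 more)… 1888:Sun✓ 1889:Mon✓ 1890:Tue✓ 1891:Wed 1892:Fri 1893:Sat 1894:Sun✓ 1895:Mon✓ 1896:Wed 1897:Thu 1898:Fri 1899:Sat 1900:Sun✓ 1901:Mon✓ 1902:Tue✓
Years with five Tuesdays: 1866, 1867, 1872, 1873, 1877, 1878, 1879, 1883, 1884, 1888, 1889, 1890, 1894, 1895, 1900, 1901, 1902 → 17.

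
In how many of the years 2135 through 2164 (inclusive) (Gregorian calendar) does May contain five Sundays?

13

May has 31 days; it has five Sundays when Sunday falls among the first (month-length − 28) days — i.e. when May 1 is one of Sunday/Saturday/Friday.
May 1 by year: 2135:Sun✓ 2136:Tue 2137:Wed 2138:Thu 2139:Fri✓ 2140:Sun✓ 2141:Mon 2142:Tue 2143:Wed 2144:Fri✓ 2145:Sat✓ 2146:Sun✓ 2147:Mon 2148:Wed 2149:Thu 2150:Fri✓ 2151:Sat✓ 2152:Mon 2153:Tue 2154:Wed 2155:Thu 2156:Sat✓ 2157:Sun✓ 2158:Mon 2159:Tue 2160:Thu 2161:Fri✓ 2162:Sat✓ 2163:Sun✓ 2164:Tue
Years with five Sundays: 2135, 2139, 2140, 2144, 2145, 2146, 2150, 2151, 2156, 2157, 2161, 2162, 2163 → 13.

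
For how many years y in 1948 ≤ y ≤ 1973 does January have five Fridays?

January has 31 days; it has five Fridays when Friday falls among the first (month-length − 28) days — i.e. when January 1 is one of Friday/Thursday/Wednesday.
January 1 by year: 1948:Thu✓ 1949:Sat 1950:Sun 1951:Mon 1952:Tue 1953:Thu✓ 1954:Fri✓ 1955:Sat 1956:Sun 1957:Tue 1958:Wed✓ 1959:Thu✓ 1960:Fri✓ 1961:Sun 1962:Mon 1963:Tue 1964:Wed✓ 1965:Fri✓ 1966:Sat 1967:Sun 1968:Mon 1969:Wed✓ 1970:Thu✓ 1971:Fri✓ 1972:Sat 1973:Mon
Years with five Fridays: 1948, 1953, 1954, 1958, 1959, 1960, 1964, 1965, 1969, 1970, 1971 → 11.

11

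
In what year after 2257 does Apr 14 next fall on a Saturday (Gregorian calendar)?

From one year to the next, a fixed date's weekday advances by 1, or by 2 when a Feb 29 lies between the two dates.
2257: April 14 is Tuesday.
2258: Wednesday (+1)
2259: Thursday (+1)
2260: Saturday (+2)
Apr 14 falls on a Saturday in 2260.

2260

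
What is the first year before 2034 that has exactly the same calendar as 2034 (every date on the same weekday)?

Two years share a calendar iff Jan 1 falls on the same weekday and both are leap or both are common. 2034: Jan 1 is Sunday, common year.
2033: Jan 1 Saturday, common
2032: Jan 1 Thursday, leap
2031: Jan 1 Wednesday, common
2030: Jan 1 Tuesday, common
2029: Jan 1 Monday, common
2028: Jan 1 Saturday, leap
2027: Jan 1 Friday, common
2026: Jan 1 Thursday, common
2025: Jan 1 Wednesday, common
2024: Jan 1 Monday, leap
2023: Jan 1 Sunday, common
2023 matches on both conditions.

2023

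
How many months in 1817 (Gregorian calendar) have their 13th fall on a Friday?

1

Check the 13th of each month of 1817: Jan 13: Mon, Feb 13: Thu, Mar 13: Thu, Apr 13: Sun, May 13: Tue, Jun 13: Fri, Jul 13: Sun, Aug 13: Wed, Sep 13: Sat, Oct 13: Mon, Nov 13: Thu, Dec 13: Sat.
Friday occurs in June — 1 month.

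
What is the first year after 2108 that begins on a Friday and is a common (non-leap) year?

2117

Jan 1 advances by 2 weekdays after a leap year and by 1 after a common year.
2108: Jan 1 is Sunday (leap).
2109: Tuesday
2110: Wednesday
2111: Thursday
2112: Friday (leap)
2113: Sunday
2114: Monday
2115: Tuesday
2116: Wednesday (leap)
2117: Friday
2117 begins on a Friday and is a common year.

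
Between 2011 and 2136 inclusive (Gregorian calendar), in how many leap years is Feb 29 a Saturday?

Leap years in 2011–2136: 31 of them.
Feb 29 weekday advances by 5 (mod 7) from one leap year to the next four years later (or differs when a century non-leap intervenes).
Leap-day weekdays: 2012:Wed 2016:Mon 2020:Sat✓ 2024:Thu 2028:Tue 2032:Sun 2036:Fri 2040:Wed 2044:Mon 2048:Sat✓ 2052:Thu 2056:Tue 2060:Sun …(5 more)… 2084:Tue 2088:Sun 2092:Fri 2096:Wed 2104:Fri 2108:Wed 2112:Mon 2116:Sat✓ 2120:Thu 2124:Tue 2128:Sun 2132:Fri 2136:Wed
Saturday: 2020, 2048, 2076, 2116 → 4.

4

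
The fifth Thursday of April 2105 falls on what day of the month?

30

April 1, 2105 is a Wednesday, so the first Thursday is the 2nd.
The fifth Thursday is 2 + 28 = 30.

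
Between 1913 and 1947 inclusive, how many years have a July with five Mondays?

July has 31 days; it has five Mondays when Monday falls among the first (month-length − 28) days — i.e. when July 1 is one of Monday/Sunday/Saturday.
July 1 by year: 1913:Tue 1914:Wed 1915:Thu 1916:Sat✓ 1917:Sun✓ 1918:Mon✓ 1919:Tue 1920:Thu 1921:Fri 1922:Sat✓ 1923:Sun✓ 1924:Tue 1925:Wed 1926:Thu 1927:Fri …(5 more)… 1933:Sat✓ 1934:Sun✓ 1935:Mon✓ 1936:Wed 1937:Thu 1938:Fri 1939:Sat✓ 1940:Mon✓ 1941:Tue 1942:Wed 1943:Thu 1944:Sat✓ 1945:Sun✓ 1946:Mon✓ 1947:Tue
Years with five Mondays: 1916, 1917, 1918, 1922, 1923, 1928, 1929, 1933, 1934, 1935, 1939, 1940, 1944, 1945, 1946 → 15.

15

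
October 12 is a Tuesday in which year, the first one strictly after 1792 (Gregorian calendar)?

From one year to the next, a fixed date's weekday advances by 1, or by 2 when a Feb 29 lies between the two dates.
1792: October 12 is Friday.
1793: Saturday (+1)
1794: Sunday (+1)
1795: Monday (+1)
1796: Wednesday (+2)
1797: Thursday (+1)
1798: Friday (+1)
1799: Saturday (+1)
1800: Sunday (+1)
1801: Monday (+1)
1802: Tuesday (+1)
October 12 falls on a Tuesday in 1802.

1802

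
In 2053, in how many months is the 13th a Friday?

1

Check the 13th of each month of 2053: Jan 13: Mon, Feb 13: Thu, Mar 13: Thu, Apr 13: Sun, May 13: Tue, Jun 13: Fri, Jul 13: Sun, Aug 13: Wed, Sep 13: Sat, Oct 13: Mon, Nov 13: Thu, Dec 13: Sat.
Friday occurs in June — 1 month.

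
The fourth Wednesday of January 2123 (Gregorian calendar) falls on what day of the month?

January 1, 2123 is a Friday, so the first Wednesday is the 6th.
The fourth Wednesday is 6 + 21 = 27.

27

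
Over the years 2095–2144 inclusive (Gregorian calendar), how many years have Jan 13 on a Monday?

Track Jan 13's weekday year by year (advancing +1, or +2 across a Feb 29):
  2095: Thu  2096: Fri (+1)  2097: Sun (+2)  2098: Mon (+1) ✓  2099: Tue (+1)
  2100: Wed (+1)  2101: Thu (+1)  2102: Fri (+1)  2103: Sat (+1)  2104: Sun (+1)
  2105: Tue (+2)  2106: Wed (+1)  2107: Thu (+1)  2108: Fri (+1)  … (22 more years) …
  2131: Sat (+1)  2132: Sun (+1)  2133: Tue (+2)  2134: Wed (+1)  2135: Thu (+1)
  2136: Fri (+1)  2137: Sun (+2)  2138: Mon (+1) ✓  2139: Tue (+1)  2140: Wed (+1)
  2141: Fri (+2)  2142: Sat (+1)  2143: Sun (+1)  2144: Mon (+1) ✓
Monday years: 2098, 2110, 2116, 2121, 2127, 2138, 2144 — 7 in total.

7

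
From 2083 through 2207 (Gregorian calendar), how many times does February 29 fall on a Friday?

5

Leap years in 2083–2207: 29 of them.
Feb 29 weekday advances by 5 (mod 7) from one leap year to the next four years later (or differs when a century non-leap intervenes).
Leap-day weekdays: 2084:Tue 2088:Sun 2092:Fri✓ 2096:Wed 2104:Fri✓ 2108:Wed 2112:Mon 2116:Sat 2120:Thu 2124:Tue 2128:Sun 2132:Fri✓ 2136:Wed …(3 more)… 2152:Tue 2156:Sun 2160:Fri✓ 2164:Wed 2168:Mon 2172:Sat 2176:Thu 2180:Tue 2184:Sun 2188:Fri✓ 2192:Wed 2196:Mon 2204:Wed
Friday: 2092, 2104, 2132, 2160, 2188 → 5.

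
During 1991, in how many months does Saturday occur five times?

A month of length L has five Saturdays iff its first Saturday is on day ≤ L−28 (so day 1–3 in a 31-day month, 1–2 in a 30-day month, day 1 in a leap February).
Checking each month of 1991: Jan starts Tue (31d); Feb starts Fri (28d); Mar starts Fri (31d) ✓; Apr starts Mon (30d); May starts Wed (31d); Jun starts Sat (30d) ✓; Jul starts Mon (31d); Aug starts Thu (31d) ✓; Sep starts Sun (30d); Oct starts Tue (31d); Nov starts Fri (30d) ✓; Dec starts Sun (31d).
Five-Saturday months: March, June, August, November → 4.

4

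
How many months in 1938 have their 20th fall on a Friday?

Check the 20th of each month of 1938: Jan 20: Thu, Feb 20: Sun, Mar 20: Sun, Apr 20: Wed, May 20: Fri, Jun 20: Mon, Jul 20: Wed, Aug 20: Sat, Sep 20: Tue, Oct 20: Thu, Nov 20: Sun, Dec 20: Tue.
Friday occurs in May — 1 month.

1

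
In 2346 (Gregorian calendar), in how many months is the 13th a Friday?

2

Check the 13th of each month of 2346: Jan 13: Sun, Feb 13: Wed, Mar 13: Wed, Apr 13: Sat, May 13: Mon, Jun 13: Thu, Jul 13: Sat, Aug 13: Tue, Sep 13: Fri, Oct 13: Sun, Nov 13: Wed, Dec 13: Fri.
Friday occurs in September, December — 2 months.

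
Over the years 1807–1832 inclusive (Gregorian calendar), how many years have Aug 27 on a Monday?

4

Track Aug 27's weekday year by year (advancing +1, or +2 across a Feb 29):
  1807: Thu  1808: Sat (+2)  1809: Sun (+1)  1810: Mon (+1) ✓  1811: Tue (+1)
  1812: Thu (+2)  1813: Fri (+1)  1814: Sat (+1)  1815: Sun (+1)  1816: Tue (+2)
  1817: Wed (+1)  1818: Thu (+1)  1819: Fri (+1)  1820: Sun (+2)  1821: Mon (+1) ✓
  1822: Tue (+1)  1823: Wed (+1)  1824: Fri (+2)  1825: Sat (+1)  1826: Sun (+1)
  1827: Mon (+1) ✓  1828: Wed (+2)  1829: Thu (+1)  1830: Fri (+1)  1831: Sat (+1)
  1832: Mon (+2) ✓
Monday years: 1810, 1821, 1827, 1832 — 4 in total.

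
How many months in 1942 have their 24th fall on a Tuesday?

3

Check the 24th of each month of 1942: Jan 24: Sat, Feb 24: Tue, Mar 24: Tue, Apr 24: Fri, May 24: Sun, Jun 24: Wed, Jul 24: Fri, Aug 24: Mon, Sep 24: Thu, Oct 24: Sat, Nov 24: Tue, Dec 24: Thu.
Tuesday occurs in February, March, November — 3 months.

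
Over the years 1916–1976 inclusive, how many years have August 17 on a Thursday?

9

Track August 17's weekday year by year (advancing +1, or +2 across a Feb 29):
  1916: Thu ✓  1917: Fri (+1)  1918: Sat (+1)  1919: Sun (+1)  1920: Tue (+2)
  1921: Wed (+1)  1922: Thu (+1) ✓  1923: Fri (+1)  1924: Sun (+2)  1925: Mon (+1)
  1926: Tue (+1)  1927: Wed (+1)  1928: Fri (+2)  1929: Sat (+1)  … (33 more years) …
  1963: Sat (+1)  1964: Mon (+2)  1965: Tue (+1)  1966: Wed (+1)  1967: Thu (+1) ✓
  1968: Sat (+2)  1969: Sun (+1)  1970: Mon (+1)  1971: Tue (+1)  1972: Thu (+2) ✓
  1973: Fri (+1)  1974: Sat (+1)  1975: Sun (+1)  1976: Tue (+2)
Thursday years: 1916, 1922, 1933, 1939, 1944, 1950, 1961, 1967, 1972 — 9 in total.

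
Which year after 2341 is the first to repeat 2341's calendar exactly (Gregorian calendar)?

Two years share a calendar iff Jan 1 falls on the same weekday and both are leap or both are common. 2341: Jan 1 is Wednesday, common year.
2342: Jan 1 Thursday, common
2343: Jan 1 Friday, common
2344: Jan 1 Saturday, leap
2345: Jan 1 Monday, common
2346: Jan 1 Tuesday, common
2347: Jan 1 Wednesday, common
2347 matches on both conditions.

2347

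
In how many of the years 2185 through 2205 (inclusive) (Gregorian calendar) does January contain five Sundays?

January has 31 days; it has five Sundays when Sunday falls among the first (month-length − 28) days — i.e. when January 1 is one of Sunday/Saturday/Friday.
January 1 by year: 2185:Sat✓ 2186:Sun✓ 2187:Mon 2188:Tue 2189:Thu 2190:Fri✓ 2191:Sat✓ 2192:Sun✓ 2193:Tue 2194:Wed 2195:Thu 2196:Fri✓ 2197:Sun✓ 2198:Mon 2199:Tue 2200:Wed 2201:Thu 2202:Fri✓ 2203:Sat✓ 2204:Sun✓ 2205:Tue
Years with five Sundays: 2185, 2186, 2190, 2191, 2192, 2196, 2197, 2202, 2203, 2204 → 10.

10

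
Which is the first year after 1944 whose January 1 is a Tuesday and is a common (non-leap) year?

Jan 1 advances by 2 weekdays after a leap year and by 1 after a common year.
1944: Jan 1 is Saturday (leap).
1945: Monday
1946: Tuesday
1946 begins on a Tuesday and is a common year.

1946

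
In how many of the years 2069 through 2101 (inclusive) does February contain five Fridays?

February has 28 days (29 in leap years); it has five Fridays when Friday falls among the first (month-length − 28) days — i.e. when February 1 is Friday in a leap year (never in a common year).
February 1 by year: 2069:Fri 2070:Sat 2071:Sun 2072:Mon 2073:Wed 2074:Thu 2075:Fri 2076:Sat 2077:Mon 2078:Tue 2079:Wed 2080:Thu 2081:Sat 2082:Sun 2083:Mon …(3 more)… 2087:Sat 2088:Sun 2089:Tue 2090:Wed 2091:Thu 2092:Fri✓ 2093:Sun 2094:Mon 2095:Tue 2096:Wed 2097:Fri 2098:Sat 2099:Sun 2100:Mon 2101:Tue
Years with five Fridays: 2092 → 1.

1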